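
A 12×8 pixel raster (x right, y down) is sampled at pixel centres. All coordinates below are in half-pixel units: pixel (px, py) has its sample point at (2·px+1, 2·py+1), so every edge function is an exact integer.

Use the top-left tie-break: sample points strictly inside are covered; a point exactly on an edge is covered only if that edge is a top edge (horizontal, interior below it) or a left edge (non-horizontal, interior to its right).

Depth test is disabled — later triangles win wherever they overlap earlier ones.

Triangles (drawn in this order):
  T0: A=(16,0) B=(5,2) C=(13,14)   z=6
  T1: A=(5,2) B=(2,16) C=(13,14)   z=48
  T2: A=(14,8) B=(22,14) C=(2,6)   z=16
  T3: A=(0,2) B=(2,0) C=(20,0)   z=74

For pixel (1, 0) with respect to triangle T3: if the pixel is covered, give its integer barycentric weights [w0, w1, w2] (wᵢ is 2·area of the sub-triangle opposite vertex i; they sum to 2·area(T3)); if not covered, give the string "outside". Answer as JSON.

T0:
  2·area = 148  (B↔C swapped to make it positive)
  edge (16, 0)→(13, 14): d=(-3,14) right/bottom  bias=-1
  edge (13, 14)→(5, 2): d=(-8,-12) top-left  bias=+0
  edge (5, 2)→(16, 0): d=(11,-2) top-left  bias=+0
    (5,0)@(11, 1): e=[67,80,1] → █
    (6,0)@(13, 1): e=[39,104,5] → █
    (7,0)@(15, 1): e=[11,128,9] → █
    (8,0)@(17, 1): e=[-17,152,13] → ·
    (3,1)@(7, 3): e=[117,16,15] → █
    (4,1)@(9, 3): e=[89,40,19] → █
    (8,1)@(17, 3): e=[-23,136,35] → ·
    (3,2)@(7, 5): e=[111,0,37] → █  [on edge]
    (7,2)@(15, 5): e=[-1,96,53] → ·
    (3,3)@(7, 7): e=[105,-16,59] → ·
    (4,3)@(9, 7): e=[77,8,63] → █
    (7,3)@(15, 7): e=[-7,80,75] → ·
    (5,5)@(11, 11): e=[37,0,111] → █  [on edge]
  covered (20 px):
    · · · · · █ █ █ · · · ·
    · · · █ █ █ █ █ · · · ·
    · · · █ █ █ █ · · · · ·
    · · · · █ █ █ · · · · ·
    · · · · · █ █ · · · · ·
    · · · · · █ █ · · · · ·
    · · · · · · █ · · · · ·
    · · · · · · · · · · · ·
T1:
  2·area = 148  (B↔C swapped to make it positive)
  edge (5, 2)→(13, 14): d=(8,12) right/bottom  bias=-1
  edge (13, 14)→(2, 16): d=(-11,2) right/bottom  bias=-1
  edge (2, 16)→(5, 2): d=(3,-14) top-left  bias=+0
    (2,1)@(5, 3): e=[8,137,3] → █
    (3,1)@(7, 3): e=[-16,133,31] → ·
    (2,2)@(5, 5): e=[24,115,9] → █
    (3,2)@(7, 5): e=[0,111,37] → ·  [on edge]
    (2,3)@(5, 7): e=[40,93,15] → █
    (3,3)@(7, 7): e=[16,89,43] → █
    (4,3)@(9, 7): e=[-8,85,71] → ·
    (2,4)@(5, 9): e=[56,71,21] → █
    (4,4)@(9, 9): e=[8,63,77] → █
    (5,4)@(11, 9): e=[-16,59,105] → ·
    (2,5)@(5, 11): e=[72,49,27] → █
    (5,5)@(11, 11): e=[0,37,111] → ·  [on edge]
  covered (18 px):
    · · · · · · · · · · · ·
    · · █ · · · · · · · · ·
    · · █ · · · · · · · · ·
    · · █ █ · · · · · · · ·
    · · █ █ █ · · · · · · ·
    · · █ █ █ · · · · · · ·
    · █ █ █ █ █ · · · · · ·
    · █ █ █ · · · · · · · ·
T2:
  2·area = 56
  edge (14, 8)→(22, 14): d=(8,6) right/bottom  bias=-1
  edge (22, 14)→(2, 6): d=(-20,-8) top-left  bias=+0
  edge (2, 6)→(14, 8): d=(12,2) right/bottom  bias=-1
    (2,3)@(5, 7): e=[46,4,6] → █
    (3,3)@(7, 7): e=[34,20,2] → █
    (4,3)@(9, 7): e=[22,36,-2] → ·
    (2,4)@(5, 9): e=[62,-36,30] → ·
    (3,4)@(7, 9): e=[50,-20,26] → ·
    (5,4)@(11, 9): e=[26,12,18] → █
    (6,4)@(13, 9): e=[14,28,14] → █
    (7,4)@(15, 9): e=[2,44,10] → █
    (8,4)@(17, 9): e=[-10,60,6] → ·
    (5,5)@(11, 11): e=[42,-28,42] → ·
    (6,5)@(13, 11): e=[30,-12,38] → ·
    (7,5)@(15, 11): e=[18,4,34] → █
  covered (7 px):
    · · · · · · · · · · · ·
    · · · · · · · · · · · ·
    · · · · · · · · · · · ·
    · · █ █ · · · · · · · ·
    · · · · · █ █ █ · · · ·
    · · · · · · · █ █ · · ·
    · · · · · · · · · · · ·
    · · · · · · · · · · · ·
T3:
  2·area = 36
  edge (0, 2)→(2, 0): d=(2,-2) top-left  bias=+0
  edge (2, 0)→(20, 0): d=(18,0) top-left  bias=+0
  edge (20, 0)→(0, 2): d=(-20,2) right/bottom  bias=-1
    (0,0)@(1, 1): e=[0,18,18] → █  [on edge]
    (1,0)@(3, 1): e=[4,18,14] → █
    (2,0)@(5, 1): e=[8,18,10] → █
    (3,0)@(7, 1): e=[12,18,6] → █
    (4,0)@(9, 1): e=[16,18,2] → █
    (5,0)@(11, 1): e=[20,18,-2] → ·
    (0,1)@(1, 3): e=[4,54,-22] → ·
    (1,1)@(3, 3): e=[8,54,-26] → ·
    (2,1)@(5, 3): e=[12,54,-30] → ·
    (3,1)@(7, 3): e=[16,54,-34] → ·
    (4,1)@(9, 3): e=[20,54,-38] → ·
  covered (5 px):
    █ █ █ █ █ · · · · · · ·
    · · · · · · · · · · · ·
    · · · · · · · · · · · ·
    · · · · · · · · · · · ·
    · · · · · · · · · · · ·
    · · · · · · · · · · · ·
    · · · · · · · · · · · ·
    · · · · · · · · · · · ·

Answer: [18,14,4]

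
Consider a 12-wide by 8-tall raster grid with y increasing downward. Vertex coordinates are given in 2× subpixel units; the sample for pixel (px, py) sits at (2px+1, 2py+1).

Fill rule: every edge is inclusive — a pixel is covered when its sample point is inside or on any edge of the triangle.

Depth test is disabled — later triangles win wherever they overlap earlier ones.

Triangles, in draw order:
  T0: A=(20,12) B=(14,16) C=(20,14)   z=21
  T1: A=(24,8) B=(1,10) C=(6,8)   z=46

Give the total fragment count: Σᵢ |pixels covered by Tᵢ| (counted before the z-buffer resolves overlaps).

T0:
  2·area = 12  (B↔C swapped to make it positive)
  edge (20, 12)→(20, 14): d=(0,2) inclusive
  edge (20, 14)→(14, 16): d=(-6,2) inclusive
  edge (14, 16)→(20, 12): d=(6,-4) inclusive
    (9,6)@(19, 13): e=[2,8,2] → X
    (10,6)@(21, 13): e=[-2,4,10] → .
    (11,6)@(23, 13): e=[-6,0,18] → .  [on edge]
    (8,7)@(17, 15): e=[6,0,6] → X  [on edge]
    (9,7)@(19, 15): e=[2,-4,14] → .
  covered (2 px):
    . . . . . . . . . . . .
    . . . . . . . . . . . .
    . . . . . . . . . . . .
    . . . . . . . . . . . .
    . . . . . . . . . . . .
    . . . . . . . . . . . .
    . . . . . . . . . X . .
    . . . . . . . . X . . .
T1:
  2·area = 36
  edge (24, 8)→(1, 10): d=(-23,2) inclusive
  edge (1, 10)→(6, 8): d=(5,-2) inclusive
  edge (6, 8)→(24, 8): d=(18,0) inclusive
    (2,4)@(5, 9): e=[15,3,18] → X
    (3,4)@(7, 9): e=[11,7,18] → X
    (4,4)@(9, 9): e=[7,11,18] → X
    (5,4)@(11, 9): e=[3,15,18] → X
    (6,4)@(13, 9): e=[-1,19,18] → .
    (2,5)@(5, 11): e=[-31,13,54] → .
    (3,5)@(7, 11): e=[-35,17,54] → .
    (4,5)@(9, 11): e=[-39,21,54] → .
    (5,5)@(11, 11): e=[-43,25,54] → .
  covered (4 px):
    . . . . . . . . . . . .
    . . . . . . . . . . . .
    . . . . . . . . . . . .
    . . . . . . . . . . . .
    . . X X X X . . . . . .
    . . . . . . . . . . . .
    . . . . . . . . . . . .
    . . . . . . . . . . . .

Final: 6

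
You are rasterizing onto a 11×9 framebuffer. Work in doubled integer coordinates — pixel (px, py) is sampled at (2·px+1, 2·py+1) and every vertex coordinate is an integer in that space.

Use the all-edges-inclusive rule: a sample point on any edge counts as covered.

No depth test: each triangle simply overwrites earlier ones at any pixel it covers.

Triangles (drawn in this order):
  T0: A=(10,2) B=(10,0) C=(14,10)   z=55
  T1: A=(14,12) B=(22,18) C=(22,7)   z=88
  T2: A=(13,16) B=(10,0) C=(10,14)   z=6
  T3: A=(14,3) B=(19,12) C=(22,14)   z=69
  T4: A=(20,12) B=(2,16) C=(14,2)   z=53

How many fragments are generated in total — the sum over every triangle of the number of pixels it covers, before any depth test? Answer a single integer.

T0:
  2·area = 8
  edge (10, 2)→(10, 0): d=(0,-2) inclusive
  edge (10, 0)→(14, 10): d=(4,10) inclusive
  edge (14, 10)→(10, 2): d=(-4,-8) inclusive
    (5,1)@(11, 3): e=[2,2,4] → X
    (6,1)@(13, 3): e=[6,-18,20] → .
    (5,2)@(11, 5): e=[2,10,-4] → .
  covered (1 px):
    . . . . . . . . . . .
    . . . . . X . . . . .
    . . . . . . . . . . .
    . . . . . . . . . . .
    . . . . . . . . . . .
    . . . . . . . . . . .
    . . . . . . . . . . .
    . . . . . . . . . . .
    . . . . . . . . . . .
T1:
  2·area = 88  (B↔C swapped to make it positive)
  edge (14, 12)→(22, 7): d=(8,-5) inclusive
  edge (22, 7)→(22, 18): d=(0,11) inclusive
  edge (22, 18)→(14, 12): d=(-8,-6) inclusive
    (9,4)@(19, 9): e=[1,33,54] → X
    (10,4)@(21, 9): e=[11,11,66] → X
    (8,5)@(17, 11): e=[7,55,26] → X
    (8,6)@(17, 13): e=[23,55,10] → X
    (8,7)@(17, 15): e=[39,55,-6] → .
    (9,7)@(19, 15): e=[49,33,6] → X
    (9,8)@(19, 17): e=[65,33,-10] → .
    (10,8)@(21, 17): e=[75,11,2] → X
  covered (11 px):
    . . . . . . . . . . .
    . . . . . . . . . . .
    . . . . . . . . . . .
    . . . . . . . . . . .
    . . . . . . . . . X X
    . . . . . . . . X X X
    . . . . . . . . X X X
    . . . . . . . . . X X
    . . . . . . . . . . X
T2:
  2·area = 42  (B↔C swapped to make it positive)
  edge (13, 16)→(10, 14): d=(-3,-2) inclusive
  edge (10, 14)→(10, 0): d=(0,-14) inclusive
  edge (10, 0)→(13, 16): d=(3,16) inclusive
    (5,3)@(11, 7): e=[23,14,5] → X
    (6,3)@(13, 7): e=[27,42,-27] → .
    (5,4)@(11, 9): e=[17,14,11] → X
    (6,4)@(13, 9): e=[21,42,-21] → .
    (5,5)@(11, 11): e=[11,14,17] → X
    (6,5)@(13, 11): e=[15,42,-15] → .
    (5,6)@(11, 13): e=[5,14,23] → X
    (6,6)@(13, 13): e=[9,42,-9] → .
    (5,7)@(11, 15): e=[-1,14,29] → .
  covered (4 px):
    . . . . . . . . . . .
    . . . . . . . . . . .
    . . . . . . . . . . .
    . . . . . X . . . . .
    . . . . . X . . . . .
    . . . . . X . . . . .
    . . . . . X . . . . .
    . . . . . . . . . . .
    . . . . . . . . . . .
T3:
  2·area = 17  (B↔C swapped to make it positive)
  edge (14, 3)→(22, 14): d=(8,11) inclusive
  edge (22, 14)→(19, 12): d=(-3,-2) inclusive
  edge (19, 12)→(14, 3): d=(-5,-9) inclusive
    (9,5)@(19, 11): e=[9,3,5] → X
    (10,5)@(21, 11): e=[-13,7,23] → .
    (9,6)@(19, 13): e=[25,-3,-5] → .
    (10,6)@(21, 13): e=[3,1,13] → X
    (10,7)@(21, 15): e=[19,-5,3] → .
  covered (2 px):
    . . . . . . . . . . .
    . . . . . . . . . . .
    . . . . . . . . . . .
    . . . . . . . . . . .
    . . . . . . . . . . .
    . . . . . . . . . X .
    . . . . . . . . . . X
    . . . . . . . . . . .
    . . . . . . . . . . .
T4:
  2·area = 204
  edge (20, 12)→(2, 16): d=(-18,4) inclusive
  edge (2, 16)→(14, 2): d=(12,-14) inclusive
  edge (14, 2)→(20, 12): d=(6,10) inclusive
    (6,2)@(13, 5): e=[154,22,28] → X
    (7,2)@(15, 5): e=[146,50,8] → X
    (8,2)@(17, 5): e=[138,78,-12] → .
    (5,3)@(11, 7): e=[126,18,60] → X
    (8,3)@(17, 7): e=[102,102,0] → X  [on edge]
    (9,3)@(19, 7): e=[94,130,-20] → .
    (4,4)@(9, 9): e=[98,14,92] → X
    (9,4)@(19, 9): e=[58,154,-8] → .
    (3,5)@(7, 11): e=[70,10,124] → X
    (9,5)@(19, 11): e=[22,178,4] → X
    (10,5)@(21, 11): e=[14,206,-16] → .
    (2,6)@(5, 13): e=[42,6,156] → X
  covered (26 px):
    . . . . . . . . . . .
    . . . . . . . . . . .
    . . . . . . X X . . .
    . . . . . X X X X . .
    . . . . X X X X X . .
    . . . X X X X X X X .
    . . X X X X X X . . .
    . X X . . . . . . . .
    . . . . . . . . . . .

Final: 44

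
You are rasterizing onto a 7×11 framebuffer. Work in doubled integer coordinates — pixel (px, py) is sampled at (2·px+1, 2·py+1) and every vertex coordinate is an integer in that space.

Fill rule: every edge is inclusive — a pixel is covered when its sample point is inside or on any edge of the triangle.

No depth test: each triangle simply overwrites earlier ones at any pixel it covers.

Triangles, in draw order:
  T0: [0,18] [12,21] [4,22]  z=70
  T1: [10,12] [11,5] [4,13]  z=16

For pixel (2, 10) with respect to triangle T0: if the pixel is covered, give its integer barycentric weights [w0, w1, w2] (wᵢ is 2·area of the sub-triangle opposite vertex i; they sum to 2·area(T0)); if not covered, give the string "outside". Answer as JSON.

T0:
  2·area = 36
  edge (0, 18)→(12, 21): d=(12,3) inclusive
  edge (12, 21)→(4, 22): d=(-8,1) inclusive
  edge (4, 22)→(0, 18): d=(-4,-4) inclusive
    (0,9)@(1, 19): e=[9,27,0] → X  [on edge]
    (1,9)@(3, 19): e=[3,25,8] → X
    (2,9)@(5, 19): e=[-3,23,16] → .
    (0,10)@(1, 21): e=[33,11,-8] → .
    (1,10)@(3, 21): e=[27,9,0] → X  [on edge]
    (2,10)@(5, 21): e=[21,7,8] → X
    (3,10)@(7, 21): e=[15,5,16] → X
    (4,10)@(9, 21): e=[9,3,24] → X
    (5,10)@(11, 21): e=[3,1,32] → X
    (6,10)@(13, 21): e=[-3,-1,40] → .
  covered (7 px):
    . . . . . . .
    . . . . . . .
    . . . . . . .
    . . . . . . .
    . . . . . . .
    . . . . . . .
    . . . . . . .
    . . . . . . .
    . . . . . . .
    X X . . . . .
    . X X X X X .
T1:
  2·area = 41  (B↔C swapped to make it positive)
  edge (10, 12)→(4, 13): d=(-6,1) inclusive
  edge (4, 13)→(11, 5): d=(7,-8) inclusive
  edge (11, 5)→(10, 12): d=(-1,7) inclusive
    (5,2)@(11, 5): e=[41,0,0] → X  [on edge]
    (6,2)@(13, 5): e=[39,16,-14] → .
    (5,3)@(11, 7): e=[29,14,-2] → .
    (4,4)@(9, 9): e=[19,12,10] → X
    (5,4)@(11, 9): e=[17,28,-4] → .
    (3,5)@(7, 11): e=[9,10,22] → X
    (5,5)@(11, 11): e=[5,42,-6] → .
    (3,6)@(7, 13): e=[-3,24,20] → .
    (4,6)@(9, 13): e=[-5,40,6] → .
    (4,9)@(9, 19): e=[-41,82,0] → .  [on edge]
  covered (4 px):
    . . . . . . .
    . . . . . . .
    . . . . . X .
    . . . . . . .
    . . . . X . .
    . . . X X . .
    . . . . . . .
    . . . . . . .
    . . . . . . .
    . . . . . . .
    . . . . . . .

Answer: [7,8,21]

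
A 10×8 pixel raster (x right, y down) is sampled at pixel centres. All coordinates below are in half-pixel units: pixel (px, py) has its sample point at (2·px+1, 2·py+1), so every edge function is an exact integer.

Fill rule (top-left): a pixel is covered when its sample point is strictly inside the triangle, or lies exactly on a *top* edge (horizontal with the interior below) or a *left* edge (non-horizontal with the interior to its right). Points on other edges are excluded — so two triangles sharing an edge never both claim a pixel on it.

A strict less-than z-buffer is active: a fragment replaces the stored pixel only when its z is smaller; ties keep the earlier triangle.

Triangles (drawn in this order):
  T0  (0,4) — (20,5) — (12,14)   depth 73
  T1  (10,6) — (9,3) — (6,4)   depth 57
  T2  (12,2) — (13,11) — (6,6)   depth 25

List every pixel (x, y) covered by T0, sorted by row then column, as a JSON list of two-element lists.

T0:
  2·area = 188
  edge (0, 4)→(20, 5): d=(20,1) right/bottom  bias=-1
  edge (20, 5)→(12, 14): d=(-8,9) right/bottom  bias=-1
  edge (12, 14)→(0, 4): d=(-12,-10) top-left  bias=+0
    (1,2)@(3, 5): e=[17,153,18] → X
    (2,2)@(5, 5): e=[15,135,38] → X
    (3,2)@(7, 5): e=[13,117,58] → X
    (4,2)@(9, 5): e=[11,99,78] → X
    (5,2)@(11, 5): e=[9,81,98] → X
    (6,2)@(13, 5): e=[7,63,118] → X
    (7,2)@(15, 5): e=[5,45,138] → X
    (8,2)@(17, 5): e=[3,27,158] → X
    (9,2)@(19, 5): e=[1,9,178] → X
    (1,3)@(3, 7): e=[57,137,-6] → .
    (2,3)@(5, 7): e=[55,119,14] → X
    (9,3)@(19, 7): e=[41,-7,154] → .
  covered (25 px):
    . . . . . . . . . .
    . . . . . . . . . .
    . X X X X X X X X X
    . . X X X X X X X .
    . . . X X X X X . .
    . . . . X X X . . .
    . . . . . X . . . .
    . . . . . . . . . .
T1:
  2·area = 10  (B↔C swapped to make it positive)
  edge (10, 6)→(6, 4): d=(-4,-2) top-left  bias=+0
  edge (6, 4)→(9, 3): d=(3,-1) top-left  bias=+0
  edge (9, 3)→(10, 6): d=(1,3) right/bottom  bias=-1
    (7,0)@(15, 1): e=[30,0,-20] → .  [on edge]
    (4,1)@(9, 3): e=[10,0,0] → .  [on edge]
    (1,2)@(3, 5): e=[-10,0,20] → .  [on edge]
    (4,2)@(9, 5): e=[2,6,2] → X
    (5,2)@(11, 5): e=[6,8,-4] → .
    (4,3)@(9, 7): e=[-6,12,4] → .
    (5,4)@(11, 9): e=[-10,20,0] → .  [on edge]
    (6,7)@(13, 15): e=[-30,40,0] → .  [on edge]
  covered (1 px):
    . . . . . . . . . .
    . . . . . . . . . .
    . . . . X . . . . .
    . . . . . . . . . .
    . . . . . . . . . .
    . . . . . . . . . .
    . . . . . . . . . .
    . . . . . . . . . .
T2:
  2·area = 58
  edge (12, 2)→(13, 11): d=(1,9) right/bottom  bias=-1
  edge (13, 11)→(6, 6): d=(-7,-5) top-left  bias=+0
  edge (6, 6)→(12, 2): d=(6,-4) top-left  bias=+0
    (5,1)@(11, 3): e=[10,46,2] → X
    (6,1)@(13, 3): e=[-8,56,10] → .
    (4,2)@(9, 5): e=[30,22,6] → X
    (6,2)@(13, 5): e=[-6,42,22] → .
    (4,3)@(9, 7): e=[32,8,18] → X
    (6,3)@(13, 7): e=[-4,28,34] → .
    (4,4)@(9, 9): e=[34,-6,30] → .
    (5,4)@(11, 9): e=[16,4,38] → X
    (6,4)@(13, 9): e=[-2,14,46] → .
    (5,5)@(11, 11): e=[18,-10,50] → .
    (6,5)@(13, 11): e=[0,0,58] → .  [on edge]
  covered (6 px):
    . . . . . . . . . .
    . . . . . X . . . .
    . . . . X X . . . .
    . . . . X X . . . .
    . . . . . X . . . .
    . . . . . . . . . .
    . . . . . . . . . .
    . . . . . . . . . .

Result: [[1,2],[2,2],[3,2],[4,2],[5,2],[6,2],[7,2],[8,2],[9,2],[2,3],[3,3],[4,3],[5,3],[6,3],[7,3],[8,3],[3,4],[4,4],[5,4],[6,4],[7,4],[4,5],[5,5],[6,5],[5,6]]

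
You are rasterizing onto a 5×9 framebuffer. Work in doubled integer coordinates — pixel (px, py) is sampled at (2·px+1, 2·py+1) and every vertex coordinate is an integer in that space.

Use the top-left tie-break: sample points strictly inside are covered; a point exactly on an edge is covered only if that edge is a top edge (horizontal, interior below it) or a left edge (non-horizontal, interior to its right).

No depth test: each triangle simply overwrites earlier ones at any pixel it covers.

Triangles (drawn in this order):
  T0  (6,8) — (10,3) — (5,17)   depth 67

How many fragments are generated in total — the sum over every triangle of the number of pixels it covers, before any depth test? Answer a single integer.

T0:
  2·area = 31
  edge (6, 8)→(10, 3): d=(4,-5) top-left  bias=+0
  edge (10, 3)→(5, 17): d=(-5,14) right/bottom  bias=-1
  edge (5, 17)→(6, 8): d=(1,-9) top-left  bias=+0
    (4,2)@(9, 5): e=[3,4,24] → #
    (3,3)@(7, 7): e=[1,22,8] → #
    (4,3)@(9, 7): e=[11,-6,26] → ·
    (3,4)@(7, 9): e=[9,12,10] → #
    (4,4)@(9, 9): e=[19,-16,28] → ·
    (3,5)@(7, 11): e=[17,2,12] → #
    (4,5)@(9, 11): e=[27,-26,30] → ·
    (3,6)@(7, 13): e=[25,-8,14] → ·
    (2,8)@(5, 17): e=[31,0,0] → ·  [on edge]
  covered (4 px):
    · · · · ·
    · · · · ·
    · · · · #
    · · · # ·
    · · · # ·
    · · · # ·
    · · · · ·
    · · · · ·
    · · · · ·

Answer: 4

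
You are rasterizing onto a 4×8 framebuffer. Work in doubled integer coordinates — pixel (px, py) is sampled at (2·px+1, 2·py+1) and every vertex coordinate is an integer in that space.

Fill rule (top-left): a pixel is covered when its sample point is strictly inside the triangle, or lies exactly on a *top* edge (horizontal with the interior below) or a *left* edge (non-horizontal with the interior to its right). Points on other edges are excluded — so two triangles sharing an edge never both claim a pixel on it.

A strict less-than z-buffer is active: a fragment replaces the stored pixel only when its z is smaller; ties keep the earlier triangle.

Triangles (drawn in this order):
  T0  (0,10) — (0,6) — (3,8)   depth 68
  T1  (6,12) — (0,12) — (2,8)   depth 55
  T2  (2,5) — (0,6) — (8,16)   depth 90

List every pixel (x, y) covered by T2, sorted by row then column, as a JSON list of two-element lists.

T0:
  2·area = 12
  edge (0, 10)→(0, 6): d=(0,-4) top-left  bias=+0
  edge (0, 6)→(3, 8): d=(3,2) right/bottom  bias=-1
  edge (3, 8)→(0, 10): d=(-3,2) right/bottom  bias=-1
    (0,3)@(1, 7): e=[4,1,7] → X
    (1,3)@(3, 7): e=[12,-3,3] → .
    (0,4)@(1, 9): e=[4,7,1] → X
    (1,4)@(3, 9): e=[12,3,-3] → .
    (0,5)@(1, 11): e=[4,13,-5] → .
  covered (2 px):
    . . . .
    . . . .
    . . . .
    X . . .
    X . . .
    . . . .
    . . . .
    . . . .
T1:
  2·area = 24
  edge (6, 12)→(0, 12): d=(-6,0) right/bottom  bias=-1
  edge (0, 12)→(2, 8): d=(2,-4) top-left  bias=+0
  edge (2, 8)→(6, 12): d=(4,4) right/bottom  bias=-1
    (0,3)@(1, 7): e=[30,-6,0] → .  [on edge]
    (1,4)@(3, 9): e=[18,6,0] → .  [on edge]
    (0,5)@(1, 11): e=[6,2,16] → X
    (1,5)@(3, 11): e=[6,10,8] → X
    (2,5)@(5, 11): e=[6,18,0] → .  [on edge]
    (0,6)@(1, 13): e=[-6,6,24] → .
    (1,6)@(3, 13): e=[-6,14,16] → .
    (3,6)@(7, 13): e=[-6,30,0] → .  [on edge]
  covered (2 px):
    . . . .
    . . . .
    . . . .
    . . . .
    . . . .
    X X . .
    . . . .
    . . . .
T2:
  2·area = 28  (B↔C swapped to make it positive)
  edge (2, 5)→(8, 16): d=(6,11) right/bottom  bias=-1
  edge (8, 16)→(0, 6): d=(-8,-10) top-left  bias=+0
  edge (0, 6)→(2, 5): d=(2,-1) top-left  bias=+0
    (0,3)@(1, 7): e=[23,2,3] → X
    (1,3)@(3, 7): e=[1,22,5] → X
    (2,3)@(5, 7): e=[-21,42,7] → .
    (0,4)@(1, 9): e=[35,-14,7] → .
    (1,4)@(3, 9): e=[13,6,9] → X
    (2,4)@(5, 9): e=[-9,26,11] → .
    (1,5)@(3, 11): e=[25,-10,13] → .
    (2,5)@(5, 11): e=[3,10,15] → X
    (3,5)@(7, 11): e=[-19,30,17] → .
    (2,6)@(5, 13): e=[15,-6,19] → .
  covered (4 px):
    . . . .
    . . . .
    . . . .
    X X . .
    . X . .
    . . X .
    . . . .
    . . . .

Final: [[0,3],[1,3],[1,4],[2,5]]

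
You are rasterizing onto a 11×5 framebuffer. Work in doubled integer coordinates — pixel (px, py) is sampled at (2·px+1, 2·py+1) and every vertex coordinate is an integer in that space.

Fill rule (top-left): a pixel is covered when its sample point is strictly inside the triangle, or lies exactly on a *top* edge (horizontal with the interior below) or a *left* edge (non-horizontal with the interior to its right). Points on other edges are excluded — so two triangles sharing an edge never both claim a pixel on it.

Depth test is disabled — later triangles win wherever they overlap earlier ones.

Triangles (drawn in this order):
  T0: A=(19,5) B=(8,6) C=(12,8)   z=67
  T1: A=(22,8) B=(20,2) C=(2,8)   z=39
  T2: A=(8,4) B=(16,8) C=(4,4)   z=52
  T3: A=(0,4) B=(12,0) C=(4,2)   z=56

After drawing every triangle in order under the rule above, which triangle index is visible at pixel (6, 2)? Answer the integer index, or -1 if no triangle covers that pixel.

T0:
  2·area = 26  (B↔C swapped to make it positive)
  edge (19, 5)→(12, 8): d=(-7,3) right/bottom  bias=-1
  edge (12, 8)→(8, 6): d=(-4,-2) top-left  bias=+0
  edge (8, 6)→(19, 5): d=(11,-1) top-left  bias=+0
    (9,2)@(19, 5): e=[0,26,0] → ·  [on edge]
    (5,3)@(11, 7): e=[10,2,14] → #
    (6,3)@(13, 7): e=[4,6,16] → #
    (7,3)@(15, 7): e=[-2,10,18] → ·
    (5,4)@(11, 9): e=[-4,-6,36] → ·
    (6,4)@(13, 9): e=[-10,-2,38] → ·
  covered (2 px):
    · · · · · · · · · · ·
    · · · · · · · · · · ·
    · · · · · · · · · · ·
    · · · · · # # · · · ·
    · · · · · · · · · · ·
T1:
  2·area = 120  (B↔C swapped to make it positive)
  edge (22, 8)→(2, 8): d=(-20,0) right/bottom  bias=-1
  edge (2, 8)→(20, 2): d=(18,-6) top-left  bias=+0
  edge (20, 2)→(22, 8): d=(2,6) right/bottom  bias=-1
    (8,1)@(17, 3): e=[100,0,20] → #  [on edge]
    (9,1)@(19, 3): e=[100,12,8] → #
    (10,1)@(21, 3): e=[100,24,-4] → ·
    (5,2)@(11, 5): e=[60,0,60] → #  [on edge]
    (6,2)@(13, 5): e=[60,12,48] → #
    (7,2)@(15, 5): e=[60,24,36] → #
    (10,2)@(21, 5): e=[60,60,0] → ·  [on edge]
    (2,3)@(5, 7): e=[20,0,100] → #  [on edge]
    (3,3)@(7, 7): e=[20,12,88] → #
    (4,3)@(9, 7): e=[20,24,76] → #
    (10,3)@(21, 7): e=[20,96,4] → #
    (2,4)@(5, 9): e=[-20,36,104] → ·
  covered (16 px):
    · · · · · · · · · · ·
    · · · · · · · · # # ·
    · · · · · # # # # # ·
    · · # # # # # # # # #
    · · · · · · · · · · ·
T2:
  2·area = 16
  edge (8, 4)→(16, 8): d=(8,4) right/bottom  bias=-1
  edge (16, 8)→(4, 4): d=(-12,-4) top-left  bias=+0
  edge (4, 4)→(8, 4): d=(4,0) top-left  bias=+0
    (0,1)@(1, 3): e=[20,0,-4] → ·  [on edge]
    (3,2)@(7, 5): e=[12,0,4] → #  [on edge]
    (4,2)@(9, 5): e=[4,8,4] → #
    (5,2)@(11, 5): e=[-4,16,4] → ·
    (3,3)@(7, 7): e=[28,-24,12] → ·
    (4,3)@(9, 7): e=[20,-16,12] → ·
    (6,3)@(13, 7): e=[4,0,12] → #  [on edge]
    (7,3)@(15, 7): e=[-4,8,12] → ·
    (6,4)@(13, 9): e=[20,-24,20] → ·
    (9,4)@(19, 9): e=[-4,0,20] → ·  [on edge]
  covered (3 px):
    · · · · · · · · · · ·
    · · · · · · · · · · ·
    · · · # # · · · · · ·
    · · · · · · # · · · ·
    · · · · · · · · · · ·
T3:
  2·area = 8  (B↔C swapped to make it positive)
  edge (0, 4)→(4, 2): d=(4,-2) top-left  bias=+0
  edge (4, 2)→(12, 0): d=(8,-2) top-left  bias=+0
  edge (12, 0)→(0, 4): d=(-12,4) right/bottom  bias=-1
    (4,0)@(9, 1): e=[6,2,0] → ·  [on edge]
    (1,1)@(3, 3): e=[2,6,0] → ·  [on edge]
  covered (0 px):
    · · · · · · · · · · ·
    · · · · · · · · · · ·
    · · · · · · · · · · ·
    · · · · · · · · · · ·
    · · · · · · · · · · ·

Z-buffer (winner per pixel, '.' = empty):
  . . . . . . . . . . .
  . . . . . . . . 1 1 .
  . . . 2 2 1 1 1 1 1 .
  . . 1 1 1 1 2 1 1 1 1
  . . . . . . . . . . .

Answer: 1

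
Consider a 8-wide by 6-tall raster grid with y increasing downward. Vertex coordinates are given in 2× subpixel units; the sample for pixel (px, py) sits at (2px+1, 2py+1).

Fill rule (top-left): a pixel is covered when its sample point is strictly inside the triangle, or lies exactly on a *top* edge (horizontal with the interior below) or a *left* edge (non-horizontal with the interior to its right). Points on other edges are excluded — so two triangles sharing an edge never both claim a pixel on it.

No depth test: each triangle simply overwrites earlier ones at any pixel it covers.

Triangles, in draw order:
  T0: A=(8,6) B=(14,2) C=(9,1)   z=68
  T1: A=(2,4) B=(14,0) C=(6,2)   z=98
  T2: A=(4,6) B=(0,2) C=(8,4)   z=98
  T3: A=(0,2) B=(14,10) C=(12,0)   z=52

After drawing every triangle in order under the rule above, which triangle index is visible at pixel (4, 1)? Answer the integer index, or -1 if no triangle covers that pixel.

T0:
  2·area = 26  (B↔C swapped to make it positive)
  edge (8, 6)→(9, 1): d=(1,-5) top-left  bias=+0
  edge (9, 1)→(14, 2): d=(5,1) right/bottom  bias=-1
  edge (14, 2)→(8, 6): d=(-6,4) right/bottom  bias=-1
    (4,0)@(9, 1): e=[0,0,26] → ·  [on edge]
    (4,1)@(9, 3): e=[2,10,14] → █
    (5,1)@(11, 3): e=[12,8,6] → █
    (6,1)@(13, 3): e=[22,6,-2] → ·
    (4,2)@(9, 5): e=[4,20,2] → █
    (5,2)@(11, 5): e=[14,18,-6] → ·
    (4,3)@(9, 7): e=[6,30,-10] → ·
    (3,5)@(7, 11): e=[0,52,-26] → ·  [on edge]
  covered (3 px):
    · · · · · · · ·
    · · · · █ █ · ·
    · · · · █ · · ·
    · · · · · · · ·
    · · · · · · · ·
    · · · · · · · ·
T1:
  2·area = 8  (B↔C swapped to make it positive)
  edge (2, 4)→(6, 2): d=(4,-2) top-left  bias=+0
  edge (6, 2)→(14, 0): d=(8,-2) top-left  bias=+0
  edge (14, 0)→(2, 4): d=(-12,4) right/bottom  bias=-1
    (5,0)@(11, 1): e=[6,2,0] → ·  [on edge]
    (2,1)@(5, 3): e=[2,6,0] → ·  [on edge]
  covered (0 px):
    · · · · · · · ·
    · · · · · · · ·
    · · · · · · · ·
    · · · · · · · ·
    · · · · · · · ·
    · · · · · · · ·
T2:
  2·area = 24
  edge (4, 6)→(0, 2): d=(-4,-4) top-left  bias=+0
  edge (0, 2)→(8, 4): d=(8,2) right/bottom  bias=-1
  edge (8, 4)→(4, 6): d=(-4,2) right/bottom  bias=-1
    (0,1)@(1, 3): e=[0,6,18] → █  [on edge]
    (1,1)@(3, 3): e=[8,2,14] → █
    (2,1)@(5, 3): e=[16,-2,10] → ·
    (0,2)@(1, 5): e=[-8,22,10] → ·
    (1,2)@(3, 5): e=[0,18,6] → █  [on edge]
    (2,2)@(5, 5): e=[8,14,2] → █
    (3,2)@(7, 5): e=[16,10,-2] → ·
    (1,3)@(3, 7): e=[-8,34,-2] → ·
    (2,3)@(5, 7): e=[0,30,-6] → ·  [on edge]
    (3,4)@(7, 9): e=[0,42,-18] → ·  [on edge]
    (4,5)@(9, 11): e=[0,54,-30] → ·  [on edge]
  covered (4 px):
    · · · · · · · ·
    █ █ · · · · · ·
    · █ █ · · · · ·
    · · · · · · · ·
    · · · · · · · ·
    · · · · · · · ·
T3:
  2·area = 124  (B↔C swapped to make it positive)
  edge (0, 2)→(12, 0): d=(12,-2) top-left  bias=+0
  edge (12, 0)→(14, 10): d=(2,10) right/bottom  bias=-1
  edge (14, 10)→(0, 2): d=(-14,-8) top-left  bias=+0
    (3,0)@(7, 1): e=[2,52,70] → █
    (4,0)@(9, 1): e=[6,32,86] → █
    (5,0)@(11, 1): e=[10,12,102] → █
    (6,0)@(13, 1): e=[14,-8,118] → ·
    (1,1)@(3, 3): e=[18,96,10] → █
    (2,1)@(5, 3): e=[22,76,26] → █
    (6,1)@(13, 3): e=[38,-4,90] → ·
    (1,2)@(3, 5): e=[42,100,-18] → ·
    (2,2)@(5, 5): e=[46,80,-2] → ·
    (3,2)@(7, 5): e=[50,60,14] → █
    (6,2)@(13, 5): e=[62,0,62] → ·  [on edge]
    (3,3)@(7, 7): e=[74,64,-14] → ·
  covered (15 px):
    · · · █ █ █ · ·
    · █ █ █ █ █ · ·
    · · · █ █ █ · ·
    · · · · █ █ █ ·
    · · · · · · █ ·
    · · · · · · · ·

Z-buffer (winner per pixel, '.' = empty):
  . . . 3 3 3 . .
  2 3 3 3 3 3 . .
  . 2 2 3 3 3 . .
  . . . . 3 3 3 .
  . . . . . . 3 .
  . . . . . . . .

Answer: 3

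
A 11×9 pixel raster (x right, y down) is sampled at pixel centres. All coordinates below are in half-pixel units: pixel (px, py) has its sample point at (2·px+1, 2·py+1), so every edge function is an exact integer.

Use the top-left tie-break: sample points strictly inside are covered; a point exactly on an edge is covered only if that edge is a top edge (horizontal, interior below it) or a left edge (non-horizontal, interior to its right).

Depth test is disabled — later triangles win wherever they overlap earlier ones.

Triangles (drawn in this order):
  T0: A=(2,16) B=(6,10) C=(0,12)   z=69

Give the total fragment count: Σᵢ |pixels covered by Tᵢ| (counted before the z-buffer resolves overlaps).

T0:
  2·area = 28  (B↔C swapped to make it positive)
  edge (2, 16)→(0, 12): d=(-2,-4) top-left  bias=+0
  edge (0, 12)→(6, 10): d=(6,-2) top-left  bias=+0
  edge (6, 10)→(2, 16): d=(-4,6) right/bottom  bias=-1
    (10,2)@(21, 5): e=[98,0,-70] → ·  [on edge]
    (7,3)@(15, 7): e=[70,0,-42] → ·  [on edge]
    (4,4)@(9, 9): e=[42,0,-14] → ·  [on edge]
    (1,5)@(3, 11): e=[14,0,14] → █  [on edge]
    (2,5)@(5, 11): e=[22,4,2] → █
    (3,5)@(7, 11): e=[30,8,-10] → ·
    (0,6)@(1, 13): e=[2,8,18] → █
    (2,6)@(5, 13): e=[18,16,-6] → ·
    (0,7)@(1, 15): e=[-2,20,10] → ·
    (1,7)@(3, 15): e=[6,24,-2] → ·
  covered (4 px):
    · · · · · · · · · · ·
    · · · · · · · · · · ·
    · · · · · · · · · · ·
    · · · · · · · · · · ·
    · · · · · · · · · · ·
    · █ █ · · · · · · · ·
    █ █ · · · · · · · · ·
    · · · · · · · · · · ·
    · · · · · · · · · · ·

Answer: 4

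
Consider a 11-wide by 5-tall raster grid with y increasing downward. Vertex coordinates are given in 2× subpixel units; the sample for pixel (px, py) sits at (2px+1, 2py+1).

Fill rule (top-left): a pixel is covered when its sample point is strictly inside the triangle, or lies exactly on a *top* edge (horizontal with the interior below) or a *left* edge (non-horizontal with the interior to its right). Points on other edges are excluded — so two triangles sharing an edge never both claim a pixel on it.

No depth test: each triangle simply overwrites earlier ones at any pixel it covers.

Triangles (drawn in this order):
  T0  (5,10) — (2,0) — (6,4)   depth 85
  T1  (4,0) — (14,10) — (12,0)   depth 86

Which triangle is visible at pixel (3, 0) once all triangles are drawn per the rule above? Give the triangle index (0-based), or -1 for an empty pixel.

T0:
  2·area = 28
  edge (5, 10)→(2, 0): d=(-3,-10) top-left  bias=+0
  edge (2, 0)→(6, 4): d=(4,4) right/bottom  bias=-1
  edge (6, 4)→(5, 10): d=(-1,6) right/bottom  bias=-1
    (1,0)@(3, 1): e=[7,0,21] → ·  [on edge]
    (1,1)@(3, 3): e=[1,8,19] → █
    (2,1)@(5, 3): e=[21,0,7] → ·  [on edge]
    (1,2)@(3, 5): e=[-5,16,17] → ·
    (2,2)@(5, 5): e=[15,8,5] → █
    (3,2)@(7, 5): e=[35,0,-7] → ·  [on edge]
    (2,3)@(5, 7): e=[9,16,3] → █
    (3,3)@(7, 7): e=[29,8,-9] → ·
    (4,3)@(9, 7): e=[49,0,-21] → ·  [on edge]
    (2,4)@(5, 9): e=[3,24,1] → █
    (3,4)@(7, 9): e=[23,16,-11] → ·
    (5,4)@(11, 9): e=[63,0,-35] → ·  [on edge]
  covered (4 px):
    · · · · · · · · · · ·
    · █ · · · · · · · · ·
    · · █ · · · · · · · ·
    · · █ · · · · · · · ·
    · · █ · · · · · · · ·
T1:
  2·area = 80  (B↔C swapped to make it positive)
  edge (4, 0)→(12, 0): d=(8,0) top-left  bias=+0
  edge (12, 0)→(14, 10): d=(2,10) right/bottom  bias=-1
  edge (14, 10)→(4, 0): d=(-10,-10) top-left  bias=+0
    (2,0)@(5, 1): e=[8,72,0] → █  [on edge]
    (3,0)@(7, 1): e=[8,52,20] → █
    (4,0)@(9, 1): e=[8,32,40] → █
    (5,0)@(11, 1): e=[8,12,60] → █
    (6,0)@(13, 1): e=[8,-8,80] → ·
    (2,1)@(5, 3): e=[24,76,-20] → ·
    (3,1)@(7, 3): e=[24,56,0] → █  [on edge]
    (6,1)@(13, 3): e=[24,-4,60] → ·
    (3,2)@(7, 5): e=[40,60,-20] → ·
    (4,2)@(9, 5): e=[40,40,0] → █  [on edge]
    (6,2)@(13, 5): e=[40,0,40] → ·  [on edge]
    (4,3)@(9, 7): e=[56,44,-20] → ·
    (5,3)@(11, 7): e=[56,24,0] → █  [on edge]
    (6,4)@(13, 9): e=[72,8,0] → █  [on edge]
  covered (12 px):
    · · █ █ █ █ · · · · ·
    · · · █ █ █ · · · · ·
    · · · · █ █ · · · · ·
    · · · · · █ █ · · · ·
    · · · · · · █ · · · ·

Z-buffer (winner per pixel, '.' = empty):
  . . 1 1 1 1 . . . . .
  . 0 . 1 1 1 . . . . .
  . . 0 . 1 1 . . . . .
  . . 0 . . 1 1 . . . .
  . . 0 . . . 1 . . . .

Result: 1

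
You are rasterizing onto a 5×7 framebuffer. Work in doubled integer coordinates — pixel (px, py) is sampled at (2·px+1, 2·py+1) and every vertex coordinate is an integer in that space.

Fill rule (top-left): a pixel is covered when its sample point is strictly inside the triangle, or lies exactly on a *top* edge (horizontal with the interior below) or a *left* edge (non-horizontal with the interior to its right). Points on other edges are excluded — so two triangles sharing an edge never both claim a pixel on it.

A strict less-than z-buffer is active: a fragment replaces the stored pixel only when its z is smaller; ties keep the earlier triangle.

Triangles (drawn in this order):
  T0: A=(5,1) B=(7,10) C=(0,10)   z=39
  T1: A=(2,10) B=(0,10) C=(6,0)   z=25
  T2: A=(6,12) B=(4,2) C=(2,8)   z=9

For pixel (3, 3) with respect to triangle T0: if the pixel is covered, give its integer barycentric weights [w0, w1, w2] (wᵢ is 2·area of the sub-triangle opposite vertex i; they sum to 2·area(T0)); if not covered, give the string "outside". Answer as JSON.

T0:
  2·area = 63
  edge (5, 1)→(7, 10): d=(2,9) right/bottom  bias=-1
  edge (7, 10)→(0, 10): d=(-7,0) right/bottom  bias=-1
  edge (0, 10)→(5, 1): d=(5,-9) top-left  bias=+0
    (2,0)@(5, 1): e=[0,63,0] → ·  [on edge]
    (2,1)@(5, 3): e=[4,49,10] → █
    (3,1)@(7, 3): e=[-14,49,28] → ·
    (1,2)@(3, 5): e=[26,35,2] → █
    (3,2)@(7, 5): e=[-10,35,38] → ·
    (1,3)@(3, 7): e=[30,21,12] → █
    (3,3)@(7, 7): e=[-6,21,48] → ·
    (0,4)@(1, 9): e=[52,7,4] → █
    (3,4)@(7, 9): e=[-2,7,58] → ·
    (0,5)@(1, 11): e=[56,-7,14] → ·
    (1,5)@(3, 11): e=[38,-7,32] → ·
    (2,5)@(5, 11): e=[20,-7,50] → ·
  covered (8 px):
    · · · · ·
    · · █ · ·
    · █ █ · ·
    · █ █ · ·
    █ █ █ · ·
    · · · · ·
    · · · · ·
T1:
  2·area = 20
  edge (2, 10)→(0, 10): d=(-2,0) right/bottom  bias=-1
  edge (0, 10)→(6, 0): d=(6,-10) top-left  bias=+0
  edge (6, 0)→(2, 10): d=(-4,10) right/bottom  bias=-1
    (1,2)@(3, 5): e=[10,0,10] → █  [on edge]
    (2,2)@(5, 5): e=[10,20,-10] → ·
    (1,3)@(3, 7): e=[6,12,2] → █
    (2,3)@(5, 7): e=[6,32,-18] → ·
    (0,4)@(1, 9): e=[2,4,14] → █
    (1,4)@(3, 9): e=[2,24,-6] → ·
    (0,5)@(1, 11): e=[-2,16,6] → ·
  covered (3 px):
    · · · · ·
    · · · · ·
    · █ · · ·
    · █ · · ·
    █ · · · ·
    · · · · ·
    · · · · ·
T2:
  2·area = 32  (B↔C swapped to make it positive)
  edge (6, 12)→(2, 8): d=(-4,-4) top-left  bias=+0
  edge (2, 8)→(4, 2): d=(2,-6) top-left  bias=+0
  edge (4, 2)→(6, 12): d=(2,10) right/bottom  bias=-1
    (1,2)@(3, 5): e=[16,0,16] → █  [on edge]
    (2,2)@(5, 5): e=[24,12,-4] → ·
    (0,3)@(1, 7): e=[0,-8,40] → ·  [on edge]
    (1,3)@(3, 7): e=[8,4,20] → █
    (2,3)@(5, 7): e=[16,16,0] → ·  [on edge]
    (1,4)@(3, 9): e=[0,8,24] → █  [on edge]
    (2,4)@(5, 9): e=[8,20,4] → █
    (3,4)@(7, 9): e=[16,32,-16] → ·
    (0,5)@(1, 11): e=[-16,0,48] → ·  [on edge]
    (1,5)@(3, 11): e=[-8,12,28] → ·
    (2,5)@(5, 11): e=[0,24,8] → █  [on edge]
    (3,5)@(7, 11): e=[8,36,-12] → ·
    (3,6)@(7, 13): e=[0,40,-8] → ·  [on edge]
  covered (5 px):
    · · · · ·
    · · · · ·
    · █ · · ·
    · █ · · ·
    · █ █ · ·
    · · █ · ·
    · · · · ·

Result: "outside"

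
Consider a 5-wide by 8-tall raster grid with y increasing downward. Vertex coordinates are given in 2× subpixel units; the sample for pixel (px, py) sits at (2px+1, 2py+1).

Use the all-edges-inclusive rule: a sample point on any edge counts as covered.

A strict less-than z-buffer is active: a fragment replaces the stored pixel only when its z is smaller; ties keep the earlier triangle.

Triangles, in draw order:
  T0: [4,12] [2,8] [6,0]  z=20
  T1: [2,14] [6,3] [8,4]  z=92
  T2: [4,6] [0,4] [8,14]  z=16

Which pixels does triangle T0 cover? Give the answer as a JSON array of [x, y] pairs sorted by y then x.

T0:
  2·area = 32
  edge (4, 12)→(2, 8): d=(-2,-4) inclusive
  edge (2, 8)→(6, 0): d=(4,-8) inclusive
  edge (6, 0)→(4, 12): d=(-2,12) inclusive
    (2,1)@(5, 3): e=[22,4,6] → #
    (3,1)@(7, 3): e=[30,20,-18] → ·
    (2,2)@(5, 5): e=[18,12,2] → #
    (3,2)@(7, 5): e=[26,28,-22] → ·
    (1,3)@(3, 7): e=[6,4,22] → #
    (2,3)@(5, 7): e=[14,20,-2] → ·
    (1,4)@(3, 9): e=[2,12,18] → #
    (2,4)@(5, 9): e=[10,28,-6] → ·
    (1,5)@(3, 11): e=[-2,20,14] → ·
  covered (4 px):
    · · · · ·
    · · # · ·
    · · # · ·
    · # · · ·
    · # · · ·
    · · · · ·
    · · · · ·
    · · · · ·
T1:
  2·area = 26
  edge (2, 14)→(6, 3): d=(4,-11) inclusive
  edge (6, 3)→(8, 4): d=(2,1) inclusive
  edge (8, 4)→(2, 14): d=(-6,10) inclusive
    (3,2)@(7, 5): e=[19,3,4] → #
    (4,2)@(9, 5): e=[41,1,-16] → ·
    (2,3)@(5, 7): e=[5,9,12] → #
    (3,3)@(7, 7): e=[27,7,-8] → ·
    (2,4)@(5, 9): e=[13,13,0] → #  [on edge]
    (3,4)@(7, 9): e=[35,11,-20] → ·
    (2,5)@(5, 11): e=[21,17,-12] → ·
  covered (3 px):
    · · · · ·
    · · · · ·
    · · · # ·
    · · # · ·
    · · # · ·
    · · · · ·
    · · · · ·
    · · · · ·
T2:
  2·area = 24  (B↔C swapped to make it positive)
  edge (4, 6)→(8, 14): d=(4,8) inclusive
  edge (8, 14)→(0, 4): d=(-8,-10) inclusive
  edge (0, 4)→(4, 6): d=(4,2) inclusive
    (0,2)@(1, 5): e=[20,2,2] → #
    (1,2)@(3, 5): e=[4,22,-2] → ·
    (0,3)@(1, 7): e=[28,-14,10] → ·
    (1,3)@(3, 7): e=[12,6,6] → #
    (2,3)@(5, 7): e=[-4,26,2] → ·
    (1,4)@(3, 9): e=[20,-10,14] → ·
    (2,4)@(5, 9): e=[4,10,10] → #
    (3,4)@(7, 9): e=[-12,30,6] → ·
    (2,5)@(5, 11): e=[12,-6,18] → ·
  covered (3 px):
    · · · · ·
    · · · · ·
    # · · · ·
    · # · · ·
    · · # · ·
    · · · · ·
    · · · · ·
    · · · · ·

Result: [[2,1],[2,2],[1,3],[1,4]]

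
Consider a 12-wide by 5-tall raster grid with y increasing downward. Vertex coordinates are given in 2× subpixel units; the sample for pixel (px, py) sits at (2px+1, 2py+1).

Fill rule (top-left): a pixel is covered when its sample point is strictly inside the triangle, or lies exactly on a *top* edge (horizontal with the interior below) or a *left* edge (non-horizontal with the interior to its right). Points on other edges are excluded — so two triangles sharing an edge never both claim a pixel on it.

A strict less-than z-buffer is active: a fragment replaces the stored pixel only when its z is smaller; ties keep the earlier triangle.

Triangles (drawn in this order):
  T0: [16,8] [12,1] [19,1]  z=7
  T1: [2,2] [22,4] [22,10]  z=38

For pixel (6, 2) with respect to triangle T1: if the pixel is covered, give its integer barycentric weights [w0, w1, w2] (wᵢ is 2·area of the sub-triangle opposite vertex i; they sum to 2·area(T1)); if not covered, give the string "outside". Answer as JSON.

T0:
  2·area = 49
  edge (16, 8)→(12, 1): d=(-4,-7) top-left  bias=+0
  edge (12, 1)→(19, 1): d=(7,0) top-left  bias=+0
  edge (19, 1)→(16, 8): d=(-3,7) right/bottom  bias=-1
    (0,0)@(1, 1): e=[-77,0,126] → ·  [on edge]
    (1,0)@(3, 1): e=[-63,0,112] → ·  [on edge]
    (2,0)@(5, 1): e=[-49,0,98] → ·  [on edge]
    (3,0)@(7, 1): e=[-35,0,84] → ·  [on edge]
    (4,0)@(9, 1): e=[-21,0,70] → ·  [on edge]
    (5,0)@(11, 1): e=[-7,0,56] → ·  [on edge]
    (6,0)@(13, 1): e=[7,0,42] → #  [on edge]
    (7,0)@(15, 1): e=[21,0,28] → #  [on edge]
    (8,0)@(17, 1): e=[35,0,14] → #  [on edge]
    (9,0)@(19, 1): e=[49,0,0] → ·  [on edge]
    (10,0)@(21, 1): e=[63,0,-14] → ·  [on edge]
    (11,0)@(23, 1): e=[77,0,-28] → ·  [on edge]
  covered (7 px):
    · · · · · · # # # · · ·
    · · · · · · · # # · · ·
    · · · · · · · # # · · ·
    · · · · · · · · · · · ·
    · · · · · · · · · · · ·
T1:
  2·area = 120
  edge (2, 2)→(22, 4): d=(20,2) right/bottom  bias=-1
  edge (22, 4)→(22, 10): d=(0,6) right/bottom  bias=-1
  edge (22, 10)→(2, 2): d=(-20,-8) top-left  bias=+0
    (2,1)@(5, 3): e=[14,102,4] → #
    (3,1)@(7, 3): e=[10,90,20] → #
    (4,1)@(9, 3): e=[6,78,36] → #
    (5,1)@(11, 3): e=[2,66,52] → #
    (6,1)@(13, 3): e=[-2,54,68] → ·
    (2,2)@(5, 5): e=[54,102,-36] → ·
    (3,2)@(7, 5): e=[50,90,-20] → ·
    (4,2)@(9, 5): e=[46,78,-4] → ·
    (5,2)@(11, 5): e=[42,66,12] → #
    (6,2)@(13, 5): e=[38,54,28] → #
    (7,2)@(15, 5): e=[34,42,44] → #
    (8,2)@(17, 5): e=[30,30,60] → #
  covered (15 px):
    · · · · · · · · · · · ·
    · · # # # # · · · · · ·
    · · · · · # # # # # # ·
    · · · · · · · # # # # ·
    · · · · · · · · · · # ·

Final: [54,28,38]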